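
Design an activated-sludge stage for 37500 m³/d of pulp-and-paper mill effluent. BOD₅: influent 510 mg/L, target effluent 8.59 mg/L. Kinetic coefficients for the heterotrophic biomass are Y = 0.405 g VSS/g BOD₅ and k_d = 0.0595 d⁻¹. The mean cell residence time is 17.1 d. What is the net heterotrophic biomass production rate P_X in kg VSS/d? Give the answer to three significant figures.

P_X ≈ 3770 kg VSS/d

Observed yield with endogenous decay: Y_obs = Y / (1 + k_d·θ_c) = 0.405 / (1 + 0.0595 × 17.1) = 0.405 / 2.017 = 0.2007 g VSS/g BOD₅.
Substrate removed = Q·(S₀ − S) = 37500 m³/d × (510 − 8.59) g/m³ = 1.88×10^7 g/d = 18803 kg/d.
P_X = Y_obs · Q(S₀ − S) = 0.2007 × 18803 = 3775 kg VSS/d.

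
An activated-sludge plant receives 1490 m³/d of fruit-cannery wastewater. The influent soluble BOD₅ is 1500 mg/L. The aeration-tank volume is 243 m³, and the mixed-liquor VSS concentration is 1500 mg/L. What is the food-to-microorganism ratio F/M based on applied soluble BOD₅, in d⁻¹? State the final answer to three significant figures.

Food-to-microorganism ratio F/M = Q S₀ / (V X) = 1490 × 1500 / (243.0 × 1500) = 6.132 d⁻¹.

F/M ≈ 6.13 d⁻¹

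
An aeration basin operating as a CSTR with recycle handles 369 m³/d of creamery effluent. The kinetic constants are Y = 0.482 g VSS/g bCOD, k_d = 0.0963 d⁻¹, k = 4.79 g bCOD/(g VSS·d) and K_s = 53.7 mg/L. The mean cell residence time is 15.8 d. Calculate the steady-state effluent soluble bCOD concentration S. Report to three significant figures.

From the Monod/SRT balance for a CMAS, S = K_s·(1+k_d θ_c)/[θ_c·(Y k − k_d) − 1] = 53.7 × (1 + 0.0963 × 15.8) / [15.8 × (0.482 × 4.79 − 0.0963) − 1] = 135.4 / 33.96 = 3.988 mg/L.

S ≈ 3.99 mg/L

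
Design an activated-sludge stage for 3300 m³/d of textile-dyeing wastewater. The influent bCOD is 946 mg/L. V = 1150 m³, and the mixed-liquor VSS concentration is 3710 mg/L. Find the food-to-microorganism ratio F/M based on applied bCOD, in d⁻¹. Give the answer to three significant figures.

F/M ≈ 0.732 d⁻¹

Food-to-microorganism ratio F/M = Q S₀ / (V X) = 3300 × 946 / (1150 × 3710) = 0.7317 d⁻¹.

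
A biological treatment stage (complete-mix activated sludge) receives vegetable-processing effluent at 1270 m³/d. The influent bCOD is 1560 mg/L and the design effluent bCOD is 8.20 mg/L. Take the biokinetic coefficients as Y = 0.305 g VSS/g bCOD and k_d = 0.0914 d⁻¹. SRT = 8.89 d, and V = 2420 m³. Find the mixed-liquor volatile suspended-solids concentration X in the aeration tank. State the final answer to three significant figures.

Solving the biomass balance for X: X = Y Q (S₀−S) θ_c / [V (1+k_d θ_c)] = 0.305 × 1270 × (1560 − 8.20) × 8.89 / [2420 × (1 + 0.0914 × 8.89)] = 1218 mg/L.

X ≈ 1220 mg/L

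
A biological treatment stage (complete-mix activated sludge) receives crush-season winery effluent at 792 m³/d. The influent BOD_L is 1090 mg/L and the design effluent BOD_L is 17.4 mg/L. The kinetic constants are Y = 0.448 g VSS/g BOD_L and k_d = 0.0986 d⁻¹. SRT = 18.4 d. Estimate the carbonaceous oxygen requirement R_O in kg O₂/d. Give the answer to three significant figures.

R_O ≈ 657 kg O₂/d

Y_obs = Y / (1 + k_d θ_c) = 0.448 / (1 + 0.0986 × 18.4) = 0.448 / 2.814 = 0.1592.
Substrate removed = Q·(S₀ − S) = 792 m³/d × (1090 − 17.4) g/m³ = 8.49×10^5 g/d = 849.5 kg/d.
Net sludge production P_X = 0.1592 × 849.5 = 135.2 kg VSS/d.
Carbonaceous O₂ demand = substrate oxidised − cell-mass equivalent = 849.5 − 1.42 × 135.2 = 657.5 kg O₂/d.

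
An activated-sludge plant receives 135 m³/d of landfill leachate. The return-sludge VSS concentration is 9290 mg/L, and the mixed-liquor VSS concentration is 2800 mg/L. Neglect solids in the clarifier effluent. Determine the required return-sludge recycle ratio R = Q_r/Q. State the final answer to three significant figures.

Solids balance on the clarifier gives (1+R)X = R·X_r, so R = X/(X_r − X) = 2800 / (9290 − 2800) = 0.4314.

R ≈ 0.431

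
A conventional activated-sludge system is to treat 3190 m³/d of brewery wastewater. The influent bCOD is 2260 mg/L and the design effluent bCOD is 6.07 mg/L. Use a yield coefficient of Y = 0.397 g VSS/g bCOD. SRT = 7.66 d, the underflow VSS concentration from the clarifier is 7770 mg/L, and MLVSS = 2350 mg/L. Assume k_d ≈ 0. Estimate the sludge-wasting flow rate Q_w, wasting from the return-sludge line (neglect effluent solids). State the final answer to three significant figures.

Biomass mass balance (decay neglected): V·X = Y·Q·(S₀ − S)·θ_c, so V = 0.397 × 3190 × (2260 − 6.07) × 7.66 / 2350 = 9304 m³.
Wasting from the return line (neglecting effluent solids): Q_w = V·X / (θ_c·X_r) = 9304 × 2350 / (7.66 × 7770) = 367.4 m³/d.

Q_w ≈ 367 m³/d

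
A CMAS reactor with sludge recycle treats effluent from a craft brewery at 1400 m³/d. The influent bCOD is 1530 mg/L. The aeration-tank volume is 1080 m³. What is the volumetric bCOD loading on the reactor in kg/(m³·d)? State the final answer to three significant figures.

L_v = Q S₀ / V = 1400 × 1530 × 10⁻³ / 1080 = 1.983 kg/(m³·d).

L_v ≈ 1.98 kg bCOD/(m³·d)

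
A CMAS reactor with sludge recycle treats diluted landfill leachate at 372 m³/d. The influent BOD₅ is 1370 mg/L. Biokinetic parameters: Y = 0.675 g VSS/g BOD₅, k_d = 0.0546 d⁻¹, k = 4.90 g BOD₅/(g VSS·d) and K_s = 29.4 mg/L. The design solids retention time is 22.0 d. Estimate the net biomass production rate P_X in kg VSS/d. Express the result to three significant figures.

P_X ≈ 156 kg VSS/d

Effluent substrate depends only on kinetics and SRT: S = K_s(1 + k_d θ_c) / [θ_c(Yk − k_d) − 1] = 29.4 × (1 + 0.0546 × 22.0) / [22.0 × (0.675 × 4.90 − 0.0546) − 1] = 64.72 / 70.56 = 0.9171 mg/L.
Correct the yield for decay: Y_obs = Y/(1 + k_d θ_c) = 0.675 / (1 + 0.0546 × 22.0) = 0.675 / 2.201 = 0.3067.
ΔS = 1370 − 0.917 = 1369 mg/L, so the substrate removal rate is 372 × 1369/1000 = 509.3 kg BOD₅/d.
Biomass produced: P_X = Y_obs·Q·ΔS = 0.3067 × 509.3 ≈ 156.2 kg VSS/d.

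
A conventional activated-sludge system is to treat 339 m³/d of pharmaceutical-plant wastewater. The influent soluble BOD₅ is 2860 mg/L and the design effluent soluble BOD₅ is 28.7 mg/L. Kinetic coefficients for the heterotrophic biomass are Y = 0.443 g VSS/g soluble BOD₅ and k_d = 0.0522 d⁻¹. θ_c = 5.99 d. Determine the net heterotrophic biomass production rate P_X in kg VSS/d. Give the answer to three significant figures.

The observed yield is Y_obs = Y/(1 + k_d·θ_c) = 0.443 / (1 + 0.0522 × 5.99) = 0.443 / 1.313 = 0.3375 g VSS per g soluble BOD₅ removed.
Substrate removed = Q·(S₀ − S) = 339 m³/d × (2860 − 28.7) g/m³ = 9.6×10^5 g/d = 959.8 kg/d.
So the net sludge growth is P_X = 0.3375 × 959.8 = 323.9 kg VSS/d.

P_X ≈ 324 kg VSS/d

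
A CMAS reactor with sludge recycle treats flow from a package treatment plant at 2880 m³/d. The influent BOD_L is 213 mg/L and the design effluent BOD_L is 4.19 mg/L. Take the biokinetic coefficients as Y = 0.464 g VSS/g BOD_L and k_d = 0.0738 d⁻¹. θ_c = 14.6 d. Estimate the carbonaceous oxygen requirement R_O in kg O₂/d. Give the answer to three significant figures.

Correct the yield for decay: Y_obs = Y/(1 + k_d θ_c) = 0.464 / (1 + 0.0738 × 14.6) = 0.464 / 2.077 = 0.2233.
Substrate removed = Q·(S₀ − S) = 2880 m³/d × (213 − 4.19) g/m³ = 6.01×10^5 g/d = 601.4 kg/d.
Biomass synthesised: P_X = Y_obs × 601.4 = 134.3 kg VSS/d.
Carbonaceous O₂ demand = substrate oxidised − cell-mass equivalent = 601.4 − 1.42 × 134.3 = 410.6 kg O₂/d.

R_O ≈ 411 kg O₂/d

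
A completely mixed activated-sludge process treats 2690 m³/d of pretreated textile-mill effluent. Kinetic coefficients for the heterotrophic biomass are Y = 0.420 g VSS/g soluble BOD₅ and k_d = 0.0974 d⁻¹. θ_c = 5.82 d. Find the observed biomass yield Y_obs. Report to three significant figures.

Y_obs ≈ 0.268 g VSS/g soluble BOD₅

The observed yield is Y_obs = Y/(1 + k_d·θ_c) = 0.420 / (1 + 0.0974 × 5.82) = 0.420 / 1.567 = 0.2681 g VSS per g soluble BOD₅ removed.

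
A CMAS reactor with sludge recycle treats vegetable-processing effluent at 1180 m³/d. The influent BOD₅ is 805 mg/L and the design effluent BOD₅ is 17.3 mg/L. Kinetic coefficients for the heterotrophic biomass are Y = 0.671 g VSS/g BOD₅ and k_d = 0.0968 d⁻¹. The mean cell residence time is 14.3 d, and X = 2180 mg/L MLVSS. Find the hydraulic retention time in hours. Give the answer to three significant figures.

Rearranging the biomass balance for a CMAS with decay, V = Y·Q·ΔS·θ_c / [X·(1+k_d θ_c)] = 0.671 × 1180 × (805 − 17.3) × 14.3 / [2180 × (1 + 0.0968 × 14.3)] = 8.92×10^6 / 5198 = 1716 m³.
HRT = V/Q = 1716 m³ / 1180 m³·d⁻¹ = 1.454 d × 24 = 34.90 h.

τ ≈ 34.9 h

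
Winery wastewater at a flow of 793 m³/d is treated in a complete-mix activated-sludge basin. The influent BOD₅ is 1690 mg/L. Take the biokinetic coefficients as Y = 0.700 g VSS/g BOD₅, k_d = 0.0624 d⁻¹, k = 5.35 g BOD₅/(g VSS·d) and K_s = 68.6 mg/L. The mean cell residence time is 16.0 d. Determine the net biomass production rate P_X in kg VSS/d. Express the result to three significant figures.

P_X ≈ 469 kg VSS/d

For a completely mixed reactor with recycle the Lawrence–McCarty relation gives S = K_s·(1 + k_d·θ_c) / [θ_c·(Y·k − k_d) − 1] = 68.6 × (1 + 0.0624 × 16.0) / [16.0 × (0.700 × 5.35 − 0.0624) − 1] = 137.1 / 57.92 = 2.367 mg/L.
The observed yield is Y_obs = Y/(1 + k_d·θ_c) = 0.700 / (1 + 0.0624 × 16.0) = 0.700 / 1.998 = 0.3503 g VSS per g BOD₅ removed.
Substrate removed = Q·(S₀ − S) = 793 m³/d × (1690 − 2.37) g/m³ = 1.34×10^6 g/d = 1338 kg/d.
Biomass produced: P_X = Y_obs·Q·ΔS = 0.3503 × 1338 ≈ 468.8 kg VSS/d.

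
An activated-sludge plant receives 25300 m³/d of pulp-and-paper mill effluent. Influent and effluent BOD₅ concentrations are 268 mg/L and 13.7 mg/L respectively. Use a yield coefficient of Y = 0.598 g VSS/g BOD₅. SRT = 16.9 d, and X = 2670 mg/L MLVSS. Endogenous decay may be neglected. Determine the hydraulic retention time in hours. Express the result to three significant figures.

τ ≈ 23.1 h

V·X = Y·Q·ΔS·θ_c gives V = 0.598 × 25300 × (268 − 13.7) × 16.9 / 2670 = 24352 m³.
Hydraulic retention time τ = V/Q = 24352 / 25300 = 0.9625 d = 23.10 h.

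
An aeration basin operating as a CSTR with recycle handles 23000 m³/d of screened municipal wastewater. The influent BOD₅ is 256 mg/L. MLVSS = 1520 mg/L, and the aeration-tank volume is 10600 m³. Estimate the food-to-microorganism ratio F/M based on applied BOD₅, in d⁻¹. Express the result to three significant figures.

F/M = Q·S₀ / (V·X) = 23000 × 256 / (10600 × 1520) = 0.3654 g BOD₅·(g VSS·d)⁻¹.

F/M ≈ 0.365 d⁻¹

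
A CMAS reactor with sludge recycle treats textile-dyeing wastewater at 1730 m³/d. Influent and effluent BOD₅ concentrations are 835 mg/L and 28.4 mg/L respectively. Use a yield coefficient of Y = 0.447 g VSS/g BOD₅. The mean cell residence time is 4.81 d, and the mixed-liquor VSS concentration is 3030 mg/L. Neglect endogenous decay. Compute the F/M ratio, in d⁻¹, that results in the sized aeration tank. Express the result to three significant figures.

F/M ≈ 0.481 d⁻¹

With k_d = 0 the design equation reduces to V = Y Q (S₀−S) θ_c / X = 0.447 × 1730 × (835 − 28.4) × 4.81 / 3030 = 990.2 m³.
F/M = applied load / biomass = Q·S₀/(V·X) = 1730 × 835 / (990.2 × 3030) = 0.4815 d⁻¹.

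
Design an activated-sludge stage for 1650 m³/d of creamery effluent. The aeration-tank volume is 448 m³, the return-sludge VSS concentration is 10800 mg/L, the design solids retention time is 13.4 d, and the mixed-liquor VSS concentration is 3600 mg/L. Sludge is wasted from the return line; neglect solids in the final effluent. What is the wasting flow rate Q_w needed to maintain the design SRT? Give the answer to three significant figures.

Q_w ≈ 11.1 m³/d

Wasting from the return line (neglecting effluent solids): Q_w = V·X / (θ_c·X_r) = 448.0 × 3600 / (13.4 × 10800) = 11.14 m³/d.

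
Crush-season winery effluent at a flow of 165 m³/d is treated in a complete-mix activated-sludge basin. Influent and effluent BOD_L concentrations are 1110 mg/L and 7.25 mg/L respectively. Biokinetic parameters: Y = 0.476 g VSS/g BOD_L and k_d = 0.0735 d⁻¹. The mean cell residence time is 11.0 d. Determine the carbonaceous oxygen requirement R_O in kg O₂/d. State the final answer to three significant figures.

R_O ≈ 114 kg O₂/d

Observed yield with endogenous decay: Y_obs = Y / (1 + k_d·θ_c) = 0.476 / (1 + 0.0735 × 11.0) = 0.476 / 1.808 = 0.2632 g VSS/g BOD_L.
Mass of BOD_L removed per day: Q(S₀ − S) = 165 × 1103 g/m³ = 182.0 kg/d.
Net sludge production P_X = 0.2632 × 182.0 = 47.89 kg VSS/d.
R_O = Q·ΔS − 1.42 P_X = 182.0 − 68.00 = 113.9 kg O₂/d.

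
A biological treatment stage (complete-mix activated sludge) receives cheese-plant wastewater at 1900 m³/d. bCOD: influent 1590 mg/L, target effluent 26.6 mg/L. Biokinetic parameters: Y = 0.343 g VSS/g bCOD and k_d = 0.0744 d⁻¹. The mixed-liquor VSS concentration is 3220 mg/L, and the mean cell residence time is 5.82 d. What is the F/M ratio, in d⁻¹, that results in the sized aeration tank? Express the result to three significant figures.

F/M ≈ 0.730 d⁻¹

Steady-state biomass mass balance: V·X·(1 + k_d·θ_c) = Y·Q·(S₀ − S)·θ_c, so V = 0.343 × 1900 × (1590 − 26.6) × 5.82 / [3220 × (1 + 0.0744 × 5.82)] = 5.93×10^6 / 4614 = 1285 m³.
F/M = Q·S₀ / (V·X) = 1900 × 1590 / (1285 × 3220) = 0.7301 g bCOD·(g VSS·d)⁻¹.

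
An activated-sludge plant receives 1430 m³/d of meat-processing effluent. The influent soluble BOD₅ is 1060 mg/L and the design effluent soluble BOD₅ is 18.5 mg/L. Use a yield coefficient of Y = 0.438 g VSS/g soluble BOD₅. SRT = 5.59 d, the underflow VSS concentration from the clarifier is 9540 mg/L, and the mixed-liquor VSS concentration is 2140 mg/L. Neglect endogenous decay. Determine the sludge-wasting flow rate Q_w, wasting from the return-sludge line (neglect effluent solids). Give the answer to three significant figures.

V·X = Y·Q·ΔS·θ_c gives V = 0.438 × 1430 × (1060 − 18.5) × 5.59 / 2140 = 1704 m³.
Wasting from the return line (neglecting effluent solids): Q_w = V·X / (θ_c·X_r) = 1704 × 2140 / (5.59 × 9540) = 68.38 m³/d.

Q_w ≈ 68.4 m³/d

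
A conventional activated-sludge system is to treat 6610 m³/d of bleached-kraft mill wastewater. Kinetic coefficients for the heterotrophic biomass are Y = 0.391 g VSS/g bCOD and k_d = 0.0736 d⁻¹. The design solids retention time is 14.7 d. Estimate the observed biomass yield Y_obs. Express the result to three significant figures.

Y_obs ≈ 0.188 g VSS/g bCOD

Y_obs = Y / (1 + k_d θ_c) = 0.391 / (1 + 0.0736 × 14.7) = 0.391 / 2.082 = 0.1878.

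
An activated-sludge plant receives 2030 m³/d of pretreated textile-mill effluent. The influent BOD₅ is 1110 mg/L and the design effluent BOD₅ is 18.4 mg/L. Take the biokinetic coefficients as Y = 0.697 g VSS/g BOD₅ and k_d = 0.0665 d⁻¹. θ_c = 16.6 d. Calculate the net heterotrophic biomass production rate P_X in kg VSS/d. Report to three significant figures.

Correct the yield for decay: Y_obs = Y/(1 + k_d θ_c) = 0.697 / (1 + 0.0665 × 16.6) = 0.697 / 2.104 = 0.3313.
Substrate removed = Q·(S₀ − S) = 2030 m³/d × (1110 − 18.4) g/m³ = 2.22×10^6 g/d = 2216 kg/d.
So the net sludge growth is P_X = 0.3313 × 2216 = 734.1 kg VSS/d.

P_X ≈ 734 kg VSS/d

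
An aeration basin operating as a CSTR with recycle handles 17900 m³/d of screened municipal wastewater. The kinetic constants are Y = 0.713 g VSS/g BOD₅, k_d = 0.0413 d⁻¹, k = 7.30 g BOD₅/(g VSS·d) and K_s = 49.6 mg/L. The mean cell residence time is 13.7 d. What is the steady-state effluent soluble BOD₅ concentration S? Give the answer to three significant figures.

S ≈ 1.11 mg/L

Effluent substrate depends only on kinetics and SRT: S = K_s(1 + k_d θ_c) / [θ_c(Yk − k_d) − 1] = 49.6 × (1 + 0.0413 × 13.7) / [13.7 × (0.713 × 7.30 − 0.0413) − 1] = 77.66 / 69.74 = 1.114 mg/L.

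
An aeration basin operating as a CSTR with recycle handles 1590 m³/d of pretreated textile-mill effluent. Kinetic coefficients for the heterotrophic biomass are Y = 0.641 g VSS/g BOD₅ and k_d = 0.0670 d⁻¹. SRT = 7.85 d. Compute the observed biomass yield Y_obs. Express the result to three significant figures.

Y_obs ≈ 0.420 g VSS/g BOD₅

Y_obs = Y / (1 + k_d θ_c) = 0.641 / (1 + 0.0670 × 7.85) = 0.641 / 1.526 = 0.4201.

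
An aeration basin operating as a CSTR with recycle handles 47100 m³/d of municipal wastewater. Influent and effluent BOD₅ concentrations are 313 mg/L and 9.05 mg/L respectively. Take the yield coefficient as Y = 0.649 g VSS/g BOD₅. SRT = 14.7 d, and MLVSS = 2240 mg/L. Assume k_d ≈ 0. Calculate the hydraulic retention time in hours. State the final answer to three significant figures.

τ ≈ 31.1 h

With k_d = 0 the design equation reduces to V = Y Q (S₀−S) θ_c / X = 0.649 × 47100 × (313 − 9.05) × 14.7 / 2240 = 60973 m³.
HRT = V/Q = 60973 m³ / 47100 m³·d⁻¹ = 1.295 d × 24 = 31.07 h.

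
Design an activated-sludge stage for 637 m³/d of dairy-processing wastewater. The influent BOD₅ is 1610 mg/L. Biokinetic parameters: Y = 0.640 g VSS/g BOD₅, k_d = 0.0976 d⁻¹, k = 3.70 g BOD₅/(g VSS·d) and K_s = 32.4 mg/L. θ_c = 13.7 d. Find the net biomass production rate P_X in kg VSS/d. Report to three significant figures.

P_X ≈ 280 kg VSS/d

From the Monod/SRT balance for a CMAS, S = K_s·(1+k_d θ_c)/[θ_c·(Y k − k_d) − 1] = 32.4 × (1 + 0.0976 × 13.7) / [13.7 × (0.640 × 3.70 − 0.0976) − 1] = 75.72 / 30.10 = 2.515 mg/L.
The observed yield is Y_obs = Y/(1 + k_d·θ_c) = 0.640 / (1 + 0.0976 × 13.7) = 0.640 / 2.337 = 0.2738 g VSS per g BOD₅ removed.
Q·(S₀ − S) = 637 × (1610 − 2.52) × 10⁻³ = 1024 kg/d removed.
P_X = Y_obs · Q(S₀ − S) = 0.2738 × 1024 = 280.4 kg VSS/d.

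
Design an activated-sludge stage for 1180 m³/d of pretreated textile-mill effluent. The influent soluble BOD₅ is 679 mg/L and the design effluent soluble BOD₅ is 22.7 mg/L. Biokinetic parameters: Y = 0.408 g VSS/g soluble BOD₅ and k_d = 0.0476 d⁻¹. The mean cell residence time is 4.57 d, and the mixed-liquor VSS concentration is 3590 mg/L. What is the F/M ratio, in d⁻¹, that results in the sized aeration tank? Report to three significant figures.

Steady-state biomass mass balance: V·X·(1 + k_d·θ_c) = Y·Q·(S₀ − S)·θ_c, so V = 0.408 × 1180 × (679 − 22.7) × 4.57 / [3590 × (1 + 0.0476 × 4.57)] = 1.44×10^6 / 4371 = 330.4 m³.
F/M = applied load / biomass = Q·S₀/(V·X) = 1180 × 679 / (330.4 × 3590) = 0.6756 d⁻¹.

F/M ≈ 0.676 d⁻¹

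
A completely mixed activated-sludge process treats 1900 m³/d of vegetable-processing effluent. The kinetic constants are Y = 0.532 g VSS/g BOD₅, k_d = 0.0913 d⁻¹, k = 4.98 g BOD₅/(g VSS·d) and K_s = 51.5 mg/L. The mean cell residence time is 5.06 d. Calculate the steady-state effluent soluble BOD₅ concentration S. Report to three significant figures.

Effluent substrate depends only on kinetics and SRT: S = K_s(1 + k_d θ_c) / [θ_c(Yk − k_d) − 1] = 51.5 × (1 + 0.0913 × 5.06) / [5.06 × (0.532 × 4.98 − 0.0913) − 1] = 75.29 / 11.94 = 6.304 mg/L.

S ≈ 6.30 mg/L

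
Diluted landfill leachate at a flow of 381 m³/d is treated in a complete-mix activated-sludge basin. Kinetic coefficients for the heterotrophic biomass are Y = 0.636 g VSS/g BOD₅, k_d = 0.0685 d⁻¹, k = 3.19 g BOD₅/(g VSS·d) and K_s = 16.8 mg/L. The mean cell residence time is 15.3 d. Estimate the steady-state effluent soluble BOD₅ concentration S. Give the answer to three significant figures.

From the Monod/SRT balance for a CMAS, S = K_s·(1+k_d θ_c)/[θ_c·(Y k − k_d) − 1] = 16.8 × (1 + 0.0685 × 15.3) / [15.3 × (0.636 × 3.19 − 0.0685) − 1] = 34.41 / 28.99 = 1.187 mg/L.

S ≈ 1.19 mg/L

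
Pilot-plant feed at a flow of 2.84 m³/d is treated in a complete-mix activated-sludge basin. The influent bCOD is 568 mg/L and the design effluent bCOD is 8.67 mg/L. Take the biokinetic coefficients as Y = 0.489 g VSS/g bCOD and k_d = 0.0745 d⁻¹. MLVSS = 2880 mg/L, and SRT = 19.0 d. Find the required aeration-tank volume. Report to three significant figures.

V ≈ 2.12 m³

From the SRT design equation V = Y Q (S₀−S) θ_c / [X (1 + k_d θ_c)] = 0.489 × 2.84 × (568 − 8.67) × 19.0 / [2880 × (1 + 0.0745 × 19.0)] = 1.48×10^4 / 6957 = 2.122 m³.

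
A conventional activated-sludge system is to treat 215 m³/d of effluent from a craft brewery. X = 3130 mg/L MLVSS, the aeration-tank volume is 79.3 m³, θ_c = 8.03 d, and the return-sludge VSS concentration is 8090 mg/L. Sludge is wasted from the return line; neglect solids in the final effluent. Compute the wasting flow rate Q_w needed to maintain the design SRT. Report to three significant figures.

θ_c = V·X/(Q_w·X_r) when wasting from the recycle, so Q_w = V·X/(θ_c·X_r) = 79.30 × 3130 / (8.03 × 8090) = 3.821 m³/d.

Q_w ≈ 3.82 m³/d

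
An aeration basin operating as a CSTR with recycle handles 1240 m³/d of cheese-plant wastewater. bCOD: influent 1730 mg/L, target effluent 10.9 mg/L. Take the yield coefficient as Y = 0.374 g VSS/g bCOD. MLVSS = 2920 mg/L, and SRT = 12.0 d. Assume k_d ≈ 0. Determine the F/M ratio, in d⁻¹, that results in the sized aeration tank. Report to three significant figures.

With k_d = 0 the design equation reduces to V = Y Q (S₀−S) θ_c / X = 0.374 × 1240 × (1730 − 10.9) × 12.0 / 2920 = 3276 m³.
Food-to-microorganism ratio F/M = Q S₀ / (V X) = 1240 × 1730 / (3276 × 2920) = 0.2242 d⁻¹.

F/M ≈ 0.224 d⁻¹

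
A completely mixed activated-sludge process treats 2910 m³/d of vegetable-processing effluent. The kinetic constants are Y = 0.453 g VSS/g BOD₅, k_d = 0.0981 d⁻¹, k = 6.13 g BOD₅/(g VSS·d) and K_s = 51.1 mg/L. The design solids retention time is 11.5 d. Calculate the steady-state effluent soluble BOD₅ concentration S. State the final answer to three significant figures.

From the Monod/SRT balance for a CMAS, S = K_s·(1+k_d θ_c)/[θ_c·(Y k − k_d) − 1] = 51.1 × (1 + 0.0981 × 11.5) / [11.5 × (0.453 × 6.13 − 0.0981) − 1] = 108.7 / 29.81 = 3.649 mg/L.

S ≈ 3.65 mg/L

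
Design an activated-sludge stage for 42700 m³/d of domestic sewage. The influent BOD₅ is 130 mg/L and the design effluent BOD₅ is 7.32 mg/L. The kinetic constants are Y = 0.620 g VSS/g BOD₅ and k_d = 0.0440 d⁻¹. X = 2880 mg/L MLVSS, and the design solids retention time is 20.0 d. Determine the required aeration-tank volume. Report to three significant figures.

From the SRT design equation V = Y Q (S₀−S) θ_c / [X (1 + k_d θ_c)] = 0.620 × 42700 × (130 − 7.32) × 20.0 / [2880 × (1 + 0.0440 × 20.0)] = 6.5×10^7 / 5414 = 11997 m³.

V ≈ 12000 m³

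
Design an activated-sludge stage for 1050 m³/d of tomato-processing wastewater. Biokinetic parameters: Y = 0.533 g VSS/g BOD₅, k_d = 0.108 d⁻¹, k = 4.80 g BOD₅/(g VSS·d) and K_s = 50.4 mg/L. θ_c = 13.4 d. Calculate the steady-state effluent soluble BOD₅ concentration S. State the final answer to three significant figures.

For a completely mixed reactor with recycle the Lawrence–McCarty relation gives S = K_s·(1 + k_d·θ_c) / [θ_c·(Y·k − k_d) − 1] = 50.4 × (1 + 0.108 × 13.4) / [13.4 × (0.533 × 4.80 − 0.108) − 1] = 123.3 / 31.84 = 3.874 mg/L.

S ≈ 3.87 mg/L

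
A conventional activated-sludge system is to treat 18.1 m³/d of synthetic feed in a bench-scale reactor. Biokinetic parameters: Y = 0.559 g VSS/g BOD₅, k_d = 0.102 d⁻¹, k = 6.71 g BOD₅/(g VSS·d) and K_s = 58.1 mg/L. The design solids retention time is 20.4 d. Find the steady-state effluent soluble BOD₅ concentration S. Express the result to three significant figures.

S ≈ 2.44 mg/L

Effluent substrate depends only on kinetics and SRT: S = K_s(1 + k_d θ_c) / [θ_c(Yk − k_d) − 1] = 58.1 × (1 + 0.102 × 20.4) / [20.4 × (0.559 × 6.71 − 0.102) − 1] = 179.0 / 73.44 = 2.437 mg/L.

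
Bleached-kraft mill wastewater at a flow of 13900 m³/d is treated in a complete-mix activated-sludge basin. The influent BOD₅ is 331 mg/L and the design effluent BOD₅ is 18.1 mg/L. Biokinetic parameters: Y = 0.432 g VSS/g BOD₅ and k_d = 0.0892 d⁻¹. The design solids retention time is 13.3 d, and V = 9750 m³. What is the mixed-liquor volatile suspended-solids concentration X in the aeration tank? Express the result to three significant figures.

X = Y·Q·ΔS·θ_c / [V·(1 + k_d θ_c)] = 0.432 × 13900 × (331 − 18.1) × 13.3 / [9750 × (1 + 0.0892 × 13.3)] = 1172 mg/L.

X ≈ 1170 mg/L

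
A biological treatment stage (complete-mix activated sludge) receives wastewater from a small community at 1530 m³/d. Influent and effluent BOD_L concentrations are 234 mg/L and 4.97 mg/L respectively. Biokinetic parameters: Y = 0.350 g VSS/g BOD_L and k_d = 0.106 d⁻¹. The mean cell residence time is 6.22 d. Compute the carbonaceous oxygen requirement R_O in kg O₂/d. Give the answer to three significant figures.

The observed yield is Y_obs = Y/(1 + k_d·θ_c) = 0.350 / (1 + 0.106 × 6.22) = 0.350 / 1.659 = 0.2109 g VSS per g BOD_L removed.
Substrate removed = Q·(S₀ − S) = 1530 m³/d × (234 − 4.97) g/m³ = 3.5×10^5 g/d = 350.4 kg/d.
Net sludge production P_X = 0.2109 × 350.4 = 73.91 kg VSS/d.
Carbonaceous O₂ demand = substrate oxidised − cell-mass equivalent = 350.4 − 1.42 × 73.91 = 245.5 kg O₂/d.

R_O ≈ 245 kg O₂/d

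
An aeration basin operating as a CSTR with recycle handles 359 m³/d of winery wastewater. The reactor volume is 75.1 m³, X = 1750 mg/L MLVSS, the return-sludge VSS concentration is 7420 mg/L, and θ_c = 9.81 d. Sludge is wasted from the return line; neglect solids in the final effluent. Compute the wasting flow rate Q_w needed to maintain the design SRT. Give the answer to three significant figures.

θ_c = V·X/(Q_w·X_r) when wasting from the recycle, so Q_w = V·X/(θ_c·X_r) = 75.10 × 1750 / (9.81 × 7420) = 1.806 m³/d.

Q_w ≈ 1.81 m³/d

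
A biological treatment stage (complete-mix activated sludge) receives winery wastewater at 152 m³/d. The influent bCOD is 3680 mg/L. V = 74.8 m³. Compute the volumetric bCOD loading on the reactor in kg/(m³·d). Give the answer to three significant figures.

Applied bCOD load per unit volume = Q·S₀/V = (152 × 3680/1000)/74.80 = 7.478 kg bCOD·m⁻³·d⁻¹.

L_v ≈ 7.48 kg bCOD/(m³·d)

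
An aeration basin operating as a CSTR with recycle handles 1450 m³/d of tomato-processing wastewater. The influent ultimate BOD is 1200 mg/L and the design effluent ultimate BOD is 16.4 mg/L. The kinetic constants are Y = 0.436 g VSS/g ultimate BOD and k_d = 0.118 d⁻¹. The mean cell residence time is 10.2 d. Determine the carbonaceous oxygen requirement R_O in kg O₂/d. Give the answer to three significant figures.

Y_obs = Y / (1 + k_d θ_c) = 0.436 / (1 + 0.118 × 10.2) = 0.436 / 2.204 = 0.1979.
Substrate removed = Q·(S₀ − S) = 1450 m³/d × (1200 − 16.4) g/m³ = 1.72×10^6 g/d = 1716 kg/d.
Biomass synthesised: P_X = Y_obs × 1716 = 339.6 kg VSS/d.
R_O = Q·(S₀ − S) − 1.42·P_X = 1716 − 1.42 × 339.6 = 1234 kg O₂/d.

R_O ≈ 1230 kg O₂/d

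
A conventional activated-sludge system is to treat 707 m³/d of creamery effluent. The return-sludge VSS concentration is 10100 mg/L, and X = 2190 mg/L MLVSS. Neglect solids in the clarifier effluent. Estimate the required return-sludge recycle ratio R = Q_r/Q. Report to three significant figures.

R ≈ 0.277

R = Q_r/Q = X/(X_r − X) = 2190 / (10100 − 2190) = 0.2769.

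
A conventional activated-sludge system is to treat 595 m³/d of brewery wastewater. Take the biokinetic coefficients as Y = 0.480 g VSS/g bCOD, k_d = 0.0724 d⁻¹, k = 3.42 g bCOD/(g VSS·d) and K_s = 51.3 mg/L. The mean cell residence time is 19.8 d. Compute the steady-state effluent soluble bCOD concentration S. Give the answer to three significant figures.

S ≈ 4.15 mg/L

Effluent substrate depends only on kinetics and SRT: S = K_s(1 + k_d θ_c) / [θ_c(Yk − k_d) − 1] = 51.3 × (1 + 0.0724 × 19.8) / [19.8 × (0.480 × 3.42 − 0.0724) − 1] = 124.8 / 30.07 = 4.152 mg/L.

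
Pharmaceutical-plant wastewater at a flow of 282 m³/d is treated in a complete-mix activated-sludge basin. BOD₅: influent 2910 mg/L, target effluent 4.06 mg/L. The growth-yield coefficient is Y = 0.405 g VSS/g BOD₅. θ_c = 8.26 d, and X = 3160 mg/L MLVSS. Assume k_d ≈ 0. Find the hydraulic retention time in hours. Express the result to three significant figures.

V·X = Y·Q·ΔS·θ_c gives V = 0.405 × 282 × (2910 − 4.06) × 8.26 / 3160 = 867.5 m³.
τ = V/Q = 867.5/282 = 3.076 d, or 73.83 h.

τ ≈ 73.8 h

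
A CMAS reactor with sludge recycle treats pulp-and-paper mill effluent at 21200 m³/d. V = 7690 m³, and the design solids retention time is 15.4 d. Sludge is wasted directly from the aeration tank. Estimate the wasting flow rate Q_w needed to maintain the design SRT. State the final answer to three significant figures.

Wasting from the aeration tank: Q_w = V / θ_c = 7690 / 15.4 = 499.4 m³/d.

Q_w ≈ 499 m³/d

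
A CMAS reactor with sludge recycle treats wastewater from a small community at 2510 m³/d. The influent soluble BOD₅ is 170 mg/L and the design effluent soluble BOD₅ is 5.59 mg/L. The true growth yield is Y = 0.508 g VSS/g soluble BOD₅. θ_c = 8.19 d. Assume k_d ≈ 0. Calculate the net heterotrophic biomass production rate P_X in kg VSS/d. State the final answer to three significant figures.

P_X ≈ 210 kg VSS/d

No decay correction is needed, so Y_obs = Y = 0.508.
Q·(S₀ − S) = 2510 × (170 − 5.59) × 10⁻³ = 412.7 kg/d removed.
Biomass produced: P_X = Y_obs·Q·ΔS = 0.5080 × 412.7 ≈ 209.6 kg VSS/d.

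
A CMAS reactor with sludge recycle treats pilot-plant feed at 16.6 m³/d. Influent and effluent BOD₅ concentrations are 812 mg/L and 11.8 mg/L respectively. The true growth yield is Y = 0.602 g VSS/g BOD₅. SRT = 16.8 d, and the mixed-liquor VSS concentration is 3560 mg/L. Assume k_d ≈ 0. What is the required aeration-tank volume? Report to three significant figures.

V ≈ 37.7 m³

With k_d = 0 the design equation reduces to V = Y Q (S₀−S) θ_c / X = 0.602 × 16.6 × (812 − 11.8) × 16.8 / 3560 = 37.74 m³.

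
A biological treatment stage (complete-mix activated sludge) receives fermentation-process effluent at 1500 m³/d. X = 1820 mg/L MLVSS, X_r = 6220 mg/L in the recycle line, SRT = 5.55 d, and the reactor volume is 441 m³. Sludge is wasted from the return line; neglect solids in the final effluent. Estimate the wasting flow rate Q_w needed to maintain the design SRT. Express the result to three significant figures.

Wasting from the return line (neglecting effluent solids): Q_w = V·X / (θ_c·X_r) = 441.0 × 1820 / (5.55 × 6220) = 23.25 m³/d.

Q_w ≈ 23.3 m³/d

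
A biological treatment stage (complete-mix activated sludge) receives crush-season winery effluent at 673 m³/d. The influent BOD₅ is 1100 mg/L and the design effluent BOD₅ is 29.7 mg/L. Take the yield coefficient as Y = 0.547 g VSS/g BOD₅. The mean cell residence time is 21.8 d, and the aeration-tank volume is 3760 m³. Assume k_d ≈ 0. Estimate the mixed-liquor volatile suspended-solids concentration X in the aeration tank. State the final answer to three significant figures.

X = Y·Q·ΔS·θ_c / V = 0.547 × 673 × (1100 − 29.7) × 21.8 / 3760 = 2284 mg/L.

X ≈ 2280 mg/L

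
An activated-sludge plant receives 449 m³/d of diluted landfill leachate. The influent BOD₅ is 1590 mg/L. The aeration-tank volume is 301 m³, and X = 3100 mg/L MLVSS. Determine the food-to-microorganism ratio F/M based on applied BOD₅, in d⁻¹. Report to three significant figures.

F/M = Q·S₀ / (V·X) = 449 × 1590 / (301.0 × 3100) = 0.7651 g BOD₅·(g VSS·d)⁻¹.

F/M ≈ 0.765 d⁻¹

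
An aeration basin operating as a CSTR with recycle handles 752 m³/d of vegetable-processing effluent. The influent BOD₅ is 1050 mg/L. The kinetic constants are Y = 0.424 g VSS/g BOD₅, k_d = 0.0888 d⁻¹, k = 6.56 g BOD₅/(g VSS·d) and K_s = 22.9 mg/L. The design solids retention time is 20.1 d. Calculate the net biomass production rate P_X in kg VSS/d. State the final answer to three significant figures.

P_X ≈ 120 kg VSS/d

Effluent substrate depends only on kinetics and SRT: S = K_s(1 + k_d θ_c) / [θ_c(Yk − k_d) − 1] = 22.9 × (1 + 0.0888 × 20.1) / [20.1 × (0.424 × 6.56 − 0.0888) − 1] = 63.77 / 53.12 = 1.201 mg/L.
The observed yield is Y_obs = Y/(1 + k_d·θ_c) = 0.424 / (1 + 0.0888 × 20.1) = 0.424 / 2.785 = 0.1523 g VSS per g BOD₅ removed.
ΔS = 1050 − 1.20 = 1049 mg/L, so the substrate removal rate is 752 × 1049/1000 = 788.7 kg BOD₅/d.
Biomass produced: P_X = Y_obs·Q·ΔS = 0.1523 × 788.7 ≈ 120.1 kg VSS/d.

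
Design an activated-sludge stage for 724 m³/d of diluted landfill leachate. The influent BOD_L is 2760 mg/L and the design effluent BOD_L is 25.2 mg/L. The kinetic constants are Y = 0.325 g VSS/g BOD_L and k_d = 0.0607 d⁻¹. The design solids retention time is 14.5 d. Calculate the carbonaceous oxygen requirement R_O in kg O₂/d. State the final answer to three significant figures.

The observed yield is Y_obs = Y/(1 + k_d·θ_c) = 0.325 / (1 + 0.0607 × 14.5) = 0.325 / 1.880 = 0.1729 g VSS per g BOD_L removed.
ΔS = 2760 − 25.2 = 2735 mg/L, so the substrate removal rate is 724 × 2735/1000 = 1980 kg BOD_L/d.
P_X = Y_obs·Q·(S₀ − S) = 0.1729 × 1980 = 342.3 kg VSS/d.
Carbonaceous O₂ demand = substrate oxidised − cell-mass equivalent = 1980 − 1.42 × 342.3 = 1494 kg O₂/d.

R_O ≈ 1490 kg O₂/d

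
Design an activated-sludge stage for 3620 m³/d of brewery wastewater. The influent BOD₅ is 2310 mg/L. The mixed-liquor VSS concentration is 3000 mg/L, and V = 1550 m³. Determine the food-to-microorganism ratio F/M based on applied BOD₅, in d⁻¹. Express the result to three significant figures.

F/M = applied load / biomass = Q·S₀/(V·X) = 3620 × 2310 / (1550 × 3000) = 1.798 d⁻¹.

F/M ≈ 1.80 d⁻¹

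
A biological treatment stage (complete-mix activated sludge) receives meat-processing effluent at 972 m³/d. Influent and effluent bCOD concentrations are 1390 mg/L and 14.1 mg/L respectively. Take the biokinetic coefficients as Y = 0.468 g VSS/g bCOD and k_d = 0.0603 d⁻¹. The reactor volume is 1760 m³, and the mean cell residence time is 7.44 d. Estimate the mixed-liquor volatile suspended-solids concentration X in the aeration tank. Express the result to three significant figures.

X ≈ 1830 mg/L

From V·X·(1 + k_d·θ_c) = Y·Q·(S₀ − S)·θ_c: X = 0.468 × 972 × (1390 − 14.1) × 7.44 / [1760 × (1 + 0.0603 × 7.44)] = 1826 mg/L.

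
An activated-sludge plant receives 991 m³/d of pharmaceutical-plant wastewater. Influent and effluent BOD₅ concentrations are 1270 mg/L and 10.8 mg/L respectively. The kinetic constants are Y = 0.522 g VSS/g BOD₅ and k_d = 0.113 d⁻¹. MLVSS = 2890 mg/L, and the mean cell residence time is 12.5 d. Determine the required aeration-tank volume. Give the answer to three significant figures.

Rearranging the biomass balance for a CMAS with decay, V = Y·Q·ΔS·θ_c / [X·(1+k_d θ_c)] = 0.522 × 991 × (1270 − 10.8) × 12.5 / [2890 × (1 + 0.113 × 12.5)] = 8.14×10^6 / 6972 = 1168 m³.

V ≈ 1170 m³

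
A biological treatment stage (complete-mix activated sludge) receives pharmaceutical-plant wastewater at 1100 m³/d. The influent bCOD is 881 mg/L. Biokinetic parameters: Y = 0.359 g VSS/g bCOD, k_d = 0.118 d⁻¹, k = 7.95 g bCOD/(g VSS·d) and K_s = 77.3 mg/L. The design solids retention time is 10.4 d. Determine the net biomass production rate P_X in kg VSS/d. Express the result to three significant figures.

From the Monod/SRT balance for a CMAS, S = K_s·(1+k_d θ_c)/[θ_c·(Y k − k_d) − 1] = 77.3 × (1 + 0.118 × 10.4) / [10.4 × (0.359 × 7.95 − 0.118) − 1] = 172.2 / 27.45 = 6.271 mg/L.
Y_obs = Y / (1 + k_d θ_c) = 0.359 / (1 + 0.118 × 10.4) = 0.359 / 2.227 = 0.1612.
Substrate removed = Q·(S₀ − S) = 1100 m³/d × (881 − 6.27) g/m³ = 9.62×10^5 g/d = 962.2 kg/d.
P_X = Y_obs · Q(S₀ − S) = 0.1612 × 962.2 = 155.1 kg VSS/d.

P_X ≈ 155 kg VSS/d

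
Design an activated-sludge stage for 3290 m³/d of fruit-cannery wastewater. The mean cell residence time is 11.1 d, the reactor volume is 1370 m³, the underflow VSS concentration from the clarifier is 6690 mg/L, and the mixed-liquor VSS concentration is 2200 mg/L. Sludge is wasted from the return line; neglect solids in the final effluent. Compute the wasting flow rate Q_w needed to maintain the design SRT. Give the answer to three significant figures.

Q_w ≈ 40.6 m³/d

Q_w = (V·X)/(θ_c X_r) = 1370 × 2200 / (11.1 × 6690) = 40.59 m³/d.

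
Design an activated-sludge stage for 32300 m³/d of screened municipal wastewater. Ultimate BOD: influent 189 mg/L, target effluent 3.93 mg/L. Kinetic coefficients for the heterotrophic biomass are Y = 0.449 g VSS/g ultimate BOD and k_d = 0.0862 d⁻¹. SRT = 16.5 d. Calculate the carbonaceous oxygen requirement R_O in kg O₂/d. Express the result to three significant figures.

R_O ≈ 4400 kg O₂/d

The observed yield is Y_obs = Y/(1 + k_d·θ_c) = 0.449 / (1 + 0.0862 × 16.5) = 0.449 / 2.422 = 0.1854 g VSS per g ultimate BOD removed.
Mass of ultimate BOD removed per day: Q(S₀ − S) = 32300 × 185.1 g/m³ = 5978 kg/d.
P_X = Y_obs·Q·(S₀ − S) = 0.1854 × 5978 = 1108 kg VSS/d.
R_O = Q·(S₀ − S) − 1.42·P_X = 5978 − 1.42 × 1108 = 4404 kg O₂/d.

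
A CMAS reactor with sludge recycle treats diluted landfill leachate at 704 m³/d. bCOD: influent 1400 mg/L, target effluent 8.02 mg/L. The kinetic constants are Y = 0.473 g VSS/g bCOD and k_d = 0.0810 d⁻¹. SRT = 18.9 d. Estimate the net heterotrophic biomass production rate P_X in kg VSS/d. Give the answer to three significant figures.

P_X ≈ 183 kg VSS/d

Correct the yield for decay: Y_obs = Y/(1 + k_d θ_c) = 0.473 / (1 + 0.0810 × 18.9) = 0.473 / 2.531 = 0.1869.
Mass of bCOD removed per day: Q(S₀ − S) = 704 × 1392 g/m³ = 980.0 kg/d.
Net biomass production P_X = Y_obs × Q·(S₀ − S) = 0.1869 × 980.0 = 183.1 kg VSS/d.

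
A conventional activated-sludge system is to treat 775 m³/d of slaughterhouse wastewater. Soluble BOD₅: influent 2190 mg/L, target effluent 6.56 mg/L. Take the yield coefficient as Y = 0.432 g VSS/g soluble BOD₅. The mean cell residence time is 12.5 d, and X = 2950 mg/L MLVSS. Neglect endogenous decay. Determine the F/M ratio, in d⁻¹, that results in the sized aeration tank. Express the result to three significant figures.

F/M ≈ 0.186 d⁻¹

With k_d = 0 the design equation reduces to V = Y Q (S₀−S) θ_c / X = 0.432 × 775 × (2190 − 6.56) × 12.5 / 2950 = 3098 m³.
F/M = applied load / biomass = Q·S₀/(V·X) = 775 × 2190 / (3098 × 2950) = 0.1857 d⁻¹.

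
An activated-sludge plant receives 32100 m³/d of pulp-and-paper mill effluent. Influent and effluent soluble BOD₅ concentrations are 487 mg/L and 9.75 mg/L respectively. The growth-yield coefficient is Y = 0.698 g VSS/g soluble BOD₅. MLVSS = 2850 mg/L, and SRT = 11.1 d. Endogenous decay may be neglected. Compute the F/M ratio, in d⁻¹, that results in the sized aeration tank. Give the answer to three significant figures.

Biomass mass balance (decay neglected): V·X = Y·Q·(S₀ − S)·θ_c, so V = 0.698 × 32100 × (487 − 9.75) × 11.1 / 2850 = 41647 m³.
F/M = applied load / biomass = Q·S₀/(V·X) = 32100 × 487 / (41647 × 2850) = 0.1317 d⁻¹.

F/M ≈ 0.132 d⁻¹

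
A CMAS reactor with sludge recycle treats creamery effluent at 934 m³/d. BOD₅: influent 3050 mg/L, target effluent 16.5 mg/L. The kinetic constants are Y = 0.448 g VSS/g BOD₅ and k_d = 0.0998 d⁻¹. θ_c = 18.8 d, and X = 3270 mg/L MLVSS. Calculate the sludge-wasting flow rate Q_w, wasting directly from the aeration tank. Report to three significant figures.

Rearranging the biomass balance for a CMAS with decay, V = Y·Q·ΔS·θ_c / [X·(1+k_d θ_c)] = 0.448 × 934 × (3050 − 16.5) × 18.8 / [3270 × (1 + 0.0998 × 18.8)] = 2.39×10^7 / 9405 = 2537 m³.
Wasting from the aeration tank: Q_w = V / θ_c = 2537 / 18.8 = 135.0 m³/d.

Q_w ≈ 135 m³/d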